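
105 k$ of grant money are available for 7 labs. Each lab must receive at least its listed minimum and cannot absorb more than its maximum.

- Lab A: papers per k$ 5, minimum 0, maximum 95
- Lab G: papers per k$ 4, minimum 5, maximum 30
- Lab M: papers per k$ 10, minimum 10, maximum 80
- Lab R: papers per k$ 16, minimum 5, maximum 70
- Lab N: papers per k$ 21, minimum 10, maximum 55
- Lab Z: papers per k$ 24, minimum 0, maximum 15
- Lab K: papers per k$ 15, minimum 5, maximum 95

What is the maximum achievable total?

1950

Meeting every minimum uses 0+5+10+5+10+0+5 = 35 k$, leaving 70.
Highest papers per k$ first: Lab Z 24 > Lab N 21 > Lab R 16 > Lab K 15 > Lab M 10 > Lab A 5 > Lab G 4.
Lab Z: +15 to 15 (cap) ; 55 left.
Lab N: +45 to 55 (cap) ; 10 left.
Lab R: +10 (room for 65) → 15. Pool exhausted.
Total = 4×5 + 10×10 + 16×15 + 21×55 + 24×15 + 15×5 = 1950.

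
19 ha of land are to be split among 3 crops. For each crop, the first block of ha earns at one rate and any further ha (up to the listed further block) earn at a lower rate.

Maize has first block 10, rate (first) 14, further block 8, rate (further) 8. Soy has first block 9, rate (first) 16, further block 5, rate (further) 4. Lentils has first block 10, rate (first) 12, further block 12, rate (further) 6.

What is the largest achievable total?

284

Order all 6 blocks by rate: Soy/first 16 > Maize/first 14 > Lentils/first 12 > Maize/second 8 > Lentils/second 6 > Soy/second 4.
Fill Soy first block (9 at 16) → 10 left.
Fill Maize first block (10 at 14) → 0 left.
Total = 16×9 + 14×10 = 284.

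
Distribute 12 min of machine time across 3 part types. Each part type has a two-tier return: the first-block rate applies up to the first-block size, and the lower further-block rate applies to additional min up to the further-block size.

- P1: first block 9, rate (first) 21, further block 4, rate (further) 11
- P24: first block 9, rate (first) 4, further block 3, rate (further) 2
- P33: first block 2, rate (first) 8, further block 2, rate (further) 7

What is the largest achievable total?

222

Treat each block as its own option and order by rate: P1/first 21 > P1/second 11 > P33/first 8 > P33/second 7 > P24/first 4 > P24/second 2.
P1/first (21): +9 ; 3 left.
3 remain; put them into P1 second at 11.
Total = 21×9 + 11×3 = 222.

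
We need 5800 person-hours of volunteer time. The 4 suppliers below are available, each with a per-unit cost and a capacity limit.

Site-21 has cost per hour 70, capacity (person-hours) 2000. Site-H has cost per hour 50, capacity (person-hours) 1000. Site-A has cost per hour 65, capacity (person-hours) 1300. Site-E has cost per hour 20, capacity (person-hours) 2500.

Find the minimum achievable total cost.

254500

Cheapest first:
Take 2500 from Site-E at 20 — need 3300 more.
Site-H (50): use full 1000 — 2300 person-hours to go.
Take 1300 from Site-A at 65 — need 1000 more.
Site-21 (70): take the remaining 1000 — done.
Cost = 2500×20 + 1000×50 + 1300×65 + 1000×70 = 254500.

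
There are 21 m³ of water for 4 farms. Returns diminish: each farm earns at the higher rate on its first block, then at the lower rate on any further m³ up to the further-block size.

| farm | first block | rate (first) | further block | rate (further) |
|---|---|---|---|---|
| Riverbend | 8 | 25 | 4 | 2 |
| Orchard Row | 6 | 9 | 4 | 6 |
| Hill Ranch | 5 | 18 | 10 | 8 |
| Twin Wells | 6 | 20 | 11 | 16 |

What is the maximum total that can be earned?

Rank every tier by rate: Riverbend/T1 25 > Twin Wells/T1 20 > Hill Ranch/T1 18 > Twin Wells/T2 16 > Orchard Row/T1 9 > Hill Ranch/T2 8 > Orchard Row/T2 6 > Riverbend/T2 2.
Riverbend/T1 (25): +8 → 13 left.
Twin Wells/T1 (20): +6 → 7 left.
Fill Hill Ranch T1 block (5 at 18) → 2 left.
Twin Wells T2 at 16: only 2 left, fill 2.
Total = 25×8 + 20×6 + 18×5 + 16×2 = 442.

442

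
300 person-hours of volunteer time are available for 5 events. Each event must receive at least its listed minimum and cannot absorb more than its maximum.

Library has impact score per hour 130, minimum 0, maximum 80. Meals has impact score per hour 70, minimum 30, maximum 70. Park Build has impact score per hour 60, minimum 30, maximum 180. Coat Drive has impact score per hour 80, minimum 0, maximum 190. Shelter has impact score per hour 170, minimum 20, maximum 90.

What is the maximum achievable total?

Meeting every minimum uses 0+30+30+0+20 = 80 person-hours, leaving 220.
Rank by impact score per hour: Shelter 170 > Library 130 > Coat Drive 80 > Meals 70 > Park Build 60.
Shelter: +70 to 90 (cap) ; 150 left.
Library takes 80 more to reach its cap of 80 ; 70 left.
Coat Drive: +70 (room for 190) → 70. Pool exhausted.
Total = 130×80 + 70×30 + 60×30 + 80×70 + 170×90 = 35200.

35200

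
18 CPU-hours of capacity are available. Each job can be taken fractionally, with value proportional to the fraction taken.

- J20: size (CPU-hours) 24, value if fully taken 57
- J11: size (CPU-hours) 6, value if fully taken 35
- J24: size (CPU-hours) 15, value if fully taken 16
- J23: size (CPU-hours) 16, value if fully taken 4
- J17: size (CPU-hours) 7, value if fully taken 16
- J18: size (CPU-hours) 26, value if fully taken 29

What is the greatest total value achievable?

Sort by value density: J11 35/6≈5.83, J20 57/24≈2.38, J17 16/7≈2.29, J18 29/26≈1.12, J24 16/15≈1.07, J23 4/16≈0.25.
All 6 CPU-hours of J11 fit (value 35) — 12 remain.
12 CPU-hours left: a 12/24 share of J20 gives 57×12/24 = 28.5.
Total value = 63.5.

63.5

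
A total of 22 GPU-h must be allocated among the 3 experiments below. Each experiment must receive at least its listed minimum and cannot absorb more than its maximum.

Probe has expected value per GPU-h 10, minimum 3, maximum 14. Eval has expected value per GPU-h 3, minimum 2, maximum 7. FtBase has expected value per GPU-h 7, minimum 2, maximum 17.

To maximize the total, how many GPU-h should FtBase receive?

Meeting every minimum uses 3+2+2 = 7 GPU-h, leaving 15.
Rank by expected value per GPU-h: Probe 10 > FtBase 7 > Eval 3.
Give Probe 11 more to hit its cap of 14 → 4 left.
FtBase has room for 15 more but only 4 remain, so it gets 6.

6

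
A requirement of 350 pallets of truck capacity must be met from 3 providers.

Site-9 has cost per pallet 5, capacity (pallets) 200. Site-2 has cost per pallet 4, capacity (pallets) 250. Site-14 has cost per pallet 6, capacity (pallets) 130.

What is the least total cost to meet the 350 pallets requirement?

Cheapest first:
Take 250 from Site-2 at 4 — need 100 more.
Site-9 at 5: take 100 of its 200 — requirement met.
Site-14: unused.
Cost = 250×4 + 100×5 = 1500.

1500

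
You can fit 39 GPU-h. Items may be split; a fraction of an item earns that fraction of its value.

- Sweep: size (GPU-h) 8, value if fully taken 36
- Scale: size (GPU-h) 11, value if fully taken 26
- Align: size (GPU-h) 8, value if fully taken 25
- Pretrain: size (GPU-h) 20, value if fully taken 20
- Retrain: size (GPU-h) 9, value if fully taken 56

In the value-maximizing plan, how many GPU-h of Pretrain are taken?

3

Best value per unit of size first: Retrain 56/9≈6.22, Sweep 36/8≈4.5, Align 25/8≈3.12, Scale 26/11≈2.36, Pretrain 20/20≈1.
All 9 GPU-h of Retrain fit (value 56) — 30 remain.
Sweep: take in full, 8 GPU-h for value 36 — 22 left.
All 8 GPU-h of Align fit (value 25) — 14 remain.
Take all of Scale (11 GPU-h, value 26) — 3 GPU-h left.
Only 3 GPU-h remain; take 3/20 of Pretrain for value 20×3/20 = 3.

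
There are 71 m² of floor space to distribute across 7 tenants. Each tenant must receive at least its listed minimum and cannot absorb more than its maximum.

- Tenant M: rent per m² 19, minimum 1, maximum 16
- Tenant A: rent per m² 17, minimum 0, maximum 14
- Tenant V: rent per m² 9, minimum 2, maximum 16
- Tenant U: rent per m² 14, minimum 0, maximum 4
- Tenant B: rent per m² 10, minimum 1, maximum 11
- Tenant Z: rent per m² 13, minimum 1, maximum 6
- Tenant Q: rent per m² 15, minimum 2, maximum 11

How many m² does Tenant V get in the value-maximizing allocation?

Meeting every minimum uses 1+0+2+0+1+1+2 = 7 m², leaving 64.
Highest rent per m² first: Tenant M 19 > Tenant A 17 > Tenant Q 15 > Tenant U 14 > Tenant Z 13 > Tenant B 10 > Tenant V 9.
Tenant M takes 15 more to reach its cap of 16 ; 49 left.
Tenant A: +14 to 14 (cap) ; 35 left.
Give Tenant Q 9 more to hit its cap of 11 ; 26 left.
Tenant U: +4 to 4 (cap) ; 22 left.
Give Tenant Z 5 more to hit its cap of 6 ; 17 left.
Tenant B takes 10 more to reach its cap of 11 ; 7 left.
Only 7 left; Tenant V takes them to reach 9.

9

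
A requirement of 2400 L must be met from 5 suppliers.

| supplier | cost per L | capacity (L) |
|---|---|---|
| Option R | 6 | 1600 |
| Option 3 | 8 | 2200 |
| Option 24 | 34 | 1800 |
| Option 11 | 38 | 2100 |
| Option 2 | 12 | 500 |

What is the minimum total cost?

Fill from the cheapest supplier first.
Option R at 6: take all 1600 L ; 800 still needed.
Take 800 from Option 3 at 8 to finish.
Option 2, Option 24, Option 11: unused.
Cost = 1600×6 + 800×8 = 16000.

16000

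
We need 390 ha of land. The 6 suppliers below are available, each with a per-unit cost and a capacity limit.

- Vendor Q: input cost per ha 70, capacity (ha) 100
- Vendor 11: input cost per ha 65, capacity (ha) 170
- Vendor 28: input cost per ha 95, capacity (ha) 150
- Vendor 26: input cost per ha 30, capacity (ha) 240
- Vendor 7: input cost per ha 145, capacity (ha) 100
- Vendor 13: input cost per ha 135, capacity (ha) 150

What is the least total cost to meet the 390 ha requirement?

Cheapest first:
Vendor 26 at 30: take all 240 ha → 150 still needed.
Take 150 from Vendor 11 at 65 to finish.
Vendor Q, Vendor 28, Vendor 13, Vendor 7: unused.
Cost = 240×30 + 150×65 = 16950.

16950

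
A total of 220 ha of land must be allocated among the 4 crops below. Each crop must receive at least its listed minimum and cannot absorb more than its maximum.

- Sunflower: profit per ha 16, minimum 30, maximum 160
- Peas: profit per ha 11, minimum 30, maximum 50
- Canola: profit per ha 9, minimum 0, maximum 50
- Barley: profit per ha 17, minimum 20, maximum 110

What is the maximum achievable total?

3480

Meeting every minimum uses 30+30+0+20 = 80 ha, leaving 140.
Highest profit per ha first: Barley 17 > Sunflower 16 > Peas 11 > Canola 9.
Barley: +90 to 110 (cap) — 50 left.
Sunflower: +50 (room for 130) → 80. Pool exhausted.
Total = 16×80 + 11×30 + 17×110 = 3480.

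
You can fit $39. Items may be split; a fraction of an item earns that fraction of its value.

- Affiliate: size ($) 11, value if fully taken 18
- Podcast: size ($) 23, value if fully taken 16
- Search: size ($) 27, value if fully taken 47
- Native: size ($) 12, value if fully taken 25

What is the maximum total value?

72

Rank by value-to-size ratio: Native 25/12≈2.08, Search 47/27≈1.74, Affiliate 18/11≈1.64, Podcast 16/23≈0.696.
All 12 $ of Native fit (value 25) → 27 remain.
All 27 $ of Search fit (value 47) → 0 remain.
Total value = 72.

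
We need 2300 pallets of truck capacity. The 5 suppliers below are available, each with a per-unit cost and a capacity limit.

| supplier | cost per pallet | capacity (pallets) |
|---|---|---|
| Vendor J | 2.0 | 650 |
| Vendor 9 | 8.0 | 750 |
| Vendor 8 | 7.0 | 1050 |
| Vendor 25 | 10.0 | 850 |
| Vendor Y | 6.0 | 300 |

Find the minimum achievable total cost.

Cheapest first:
Vendor J at 2.0: take all 650 pallets ; 1650 still needed.
Vendor Y (6.0): use full 300 ; 1350 pallets to go.
Vendor 8 at 7.0: take all 1050 pallets ; 300 still needed.
Take 300 from Vendor 9 at 8.0 to finish.
Vendor 25: unused.
Cost = 650×2.0 + 300×6.0 + 1050×7.0 + 300×8.0 = 12850.

12850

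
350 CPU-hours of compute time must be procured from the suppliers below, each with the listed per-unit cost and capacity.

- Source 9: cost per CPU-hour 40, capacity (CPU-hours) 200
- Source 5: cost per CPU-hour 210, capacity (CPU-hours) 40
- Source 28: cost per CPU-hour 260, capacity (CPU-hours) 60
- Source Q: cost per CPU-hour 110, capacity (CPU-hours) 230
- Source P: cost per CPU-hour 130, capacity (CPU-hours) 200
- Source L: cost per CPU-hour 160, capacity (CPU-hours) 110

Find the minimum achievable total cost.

24500

Use suppliers in increasing cost order.
Source 9 (40): use full 200 → 150 CPU-hours to go.
Source Q at 110: take 150 of its 230 → requirement met.
Source P, Source L, Source 5, Source 28: unused.
Cost = 200×40 + 150×110 = 24500.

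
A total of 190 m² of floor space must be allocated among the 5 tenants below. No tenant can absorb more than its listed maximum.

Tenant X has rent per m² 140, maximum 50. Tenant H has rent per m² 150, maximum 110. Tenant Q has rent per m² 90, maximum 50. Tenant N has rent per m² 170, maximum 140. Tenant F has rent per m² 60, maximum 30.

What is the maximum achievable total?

31300

Order the tenants by rent per m²: Tenant N 170 > Tenant H 150 > Tenant X 140 > Tenant Q 90 > Tenant F 60.
Give Tenant N 140 to hit its cap of 140 → 50 left.
Tenant H has room for 110 but only 50 remain, so it gets 50.
Total = 150×50 + 170×140 = 31300.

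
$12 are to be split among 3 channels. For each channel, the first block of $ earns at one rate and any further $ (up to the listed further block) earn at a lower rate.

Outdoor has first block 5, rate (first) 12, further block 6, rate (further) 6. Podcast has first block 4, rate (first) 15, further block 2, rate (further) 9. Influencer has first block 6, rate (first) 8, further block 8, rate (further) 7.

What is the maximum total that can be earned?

Order all 6 blocks by rate: Podcast/first 15 > Outdoor/first 12 > Podcast/second 9 > Influencer/first 8 > Influencer/second 7 > Outdoor/second 6.
Fill Podcast first block (4 at 15) ; 8 left.
Outdoor first at 12: fill all 5 ; 3 left.
Podcast/second (9): +2 ; 1 left.
Influencer/first: +1 of 6 at 8; pool empty.
Total = 15×4 + 12×5 + 9×2 + 8×1 = 146.

146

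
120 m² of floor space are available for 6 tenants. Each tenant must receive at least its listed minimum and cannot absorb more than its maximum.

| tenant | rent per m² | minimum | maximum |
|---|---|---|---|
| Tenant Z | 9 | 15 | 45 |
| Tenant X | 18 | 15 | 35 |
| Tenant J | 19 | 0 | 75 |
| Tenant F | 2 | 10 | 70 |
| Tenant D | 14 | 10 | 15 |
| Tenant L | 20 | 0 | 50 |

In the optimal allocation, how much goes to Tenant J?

20

Meeting every minimum uses 15+15+0+10+10+0 = 50 m², leaving 70.
Highest rent per m² first: Tenant L 20 > Tenant J 19 > Tenant X 18 > Tenant D 14 > Tenant Z 9 > Tenant F 2.
Give Tenant L 50 more to hit its cap of 50 — 20 left.
Tenant J: +20 (room for 75) → 20. Pool exhausted.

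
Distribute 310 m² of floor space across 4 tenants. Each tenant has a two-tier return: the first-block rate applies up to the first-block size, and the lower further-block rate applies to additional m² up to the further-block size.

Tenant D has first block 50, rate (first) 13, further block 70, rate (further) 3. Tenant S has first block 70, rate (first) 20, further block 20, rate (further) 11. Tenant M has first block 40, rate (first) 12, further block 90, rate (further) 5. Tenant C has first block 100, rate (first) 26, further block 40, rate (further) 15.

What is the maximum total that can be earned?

5840

Treat each block as its own option and order by rate: Tenant C/T1 26 > Tenant S/T1 20 > Tenant C/T2 15 > Tenant D/T1 13 > Tenant M/T1 12 > Tenant S/T2 11 > Tenant M/T2 5 > Tenant D/T2 3.
Tenant C T1 at 26: fill all 100 → 210 left.
Tenant S T1 at 20: fill all 70 → 140 left.
Fill Tenant C T2 block (40 at 15) → 100 left.
Tenant D T1 at 13: fill all 50 → 50 left.
Tenant M T1 at 12: fill all 40 → 10 left.
10 remain; put them into Tenant S T2 at 11.
Total = 26×100 + 20×70 + 15×40 + 13×50 + 12×40 + 11×10 = 5840.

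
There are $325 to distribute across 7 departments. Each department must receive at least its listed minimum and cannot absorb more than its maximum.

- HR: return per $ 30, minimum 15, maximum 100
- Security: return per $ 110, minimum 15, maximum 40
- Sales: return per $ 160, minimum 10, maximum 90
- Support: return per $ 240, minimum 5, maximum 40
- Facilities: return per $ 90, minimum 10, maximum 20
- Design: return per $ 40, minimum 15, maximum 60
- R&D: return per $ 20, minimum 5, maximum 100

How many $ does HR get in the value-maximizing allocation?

Meeting every minimum uses 15+15+10+5+10+15+5 = 75 $, leaving 250.
Rank by return per $: Support 240 > Sales 160 > Security 110 > Facilities 90 > Design 40 > HR 30 > R&D 20.
Give Support 35 more to hit its cap of 40 ; 215 left.
Give Sales 80 more to hit its cap of 90 ; 135 left.
Security: +25 to 40 (cap) ; 110 left.
Facilities: +10 to 20 (cap) ; 100 left.
Give Design 45 more to hit its cap of 60 ; 55 left.
Only 55 left; HR takes them to reach 70.

70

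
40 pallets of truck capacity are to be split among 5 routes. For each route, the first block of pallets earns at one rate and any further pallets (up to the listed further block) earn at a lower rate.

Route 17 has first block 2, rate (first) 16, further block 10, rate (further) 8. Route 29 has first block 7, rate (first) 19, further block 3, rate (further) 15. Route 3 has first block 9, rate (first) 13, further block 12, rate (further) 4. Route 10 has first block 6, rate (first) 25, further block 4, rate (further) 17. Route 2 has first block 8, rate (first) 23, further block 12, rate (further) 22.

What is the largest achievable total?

Treat each block as its own option and order by rate: Route 10/first 25 > Route 2/first 23 > Route 2/second 22 > Route 29/first 19 > Route 10/second 17 > Route 17/first 16 > Route 29/second 15 > Route 3/first 13 > Route 17/second 8 > Route 3/second 4.
Route 10/first (25): +6 — 34 left.
Route 2/first (23): +8 — 26 left.
Fill Route 2 second block (12 at 22) — 14 left.
Route 29/first (19): +7 — 7 left.
Route 10 second at 17: fill all 4 — 3 left.
Route 17 first at 16: fill all 2 — 1 left.
Route 29 second at 15: only 1 left, fill 1.
Total = 25×6 + 23×8 + 22×12 + 19×7 + 17×4 + 16×2 + 15×1 = 846.

846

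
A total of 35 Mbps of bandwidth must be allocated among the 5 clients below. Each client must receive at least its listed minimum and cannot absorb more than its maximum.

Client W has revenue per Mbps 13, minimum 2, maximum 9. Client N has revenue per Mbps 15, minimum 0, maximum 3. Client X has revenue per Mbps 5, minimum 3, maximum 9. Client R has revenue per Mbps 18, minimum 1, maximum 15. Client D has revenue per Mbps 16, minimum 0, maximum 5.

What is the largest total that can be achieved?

Meeting every minimum uses 2+0+3+1+0 = 6 Mbps, leaving 29.
Rank by revenue per Mbps: Client R 18 > Client D 16 > Client N 15 > Client W 13 > Client X 5.
Client R: +14 to 15 (cap) ; 15 left.
Client D takes 5 more to reach its cap of 5 ; 10 left.
Give Client N 3 more to hit its cap of 3 ; 7 left.
Client W: +7 to 9 (cap) ; 0 left.
Total = 13×9 + 15×3 + 5×3 + 18×15 + 16×5 = 527.

527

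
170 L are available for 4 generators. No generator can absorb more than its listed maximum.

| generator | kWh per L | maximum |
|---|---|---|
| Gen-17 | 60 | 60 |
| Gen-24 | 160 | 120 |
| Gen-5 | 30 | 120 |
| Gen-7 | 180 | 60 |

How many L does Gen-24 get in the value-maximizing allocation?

110

Rank by kWh per L: Gen-7 180 > Gen-24 160 > Gen-17 60 > Gen-5 30.
Give Gen-7 60 to hit its cap of 60 — 110 left.
Gen-24 has room for 120 but only 110 remain, so it gets 110.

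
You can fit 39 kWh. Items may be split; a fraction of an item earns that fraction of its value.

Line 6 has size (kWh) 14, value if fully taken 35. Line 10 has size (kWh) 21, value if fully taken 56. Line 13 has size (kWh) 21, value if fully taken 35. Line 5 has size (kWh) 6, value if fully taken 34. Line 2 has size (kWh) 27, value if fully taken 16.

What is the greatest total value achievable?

Sort by value density: Line 5 34/6≈5.67, Line 10 56/21≈2.67, Line 6 35/14≈2.5, Line 13 35/21≈1.67, Line 2 16/27≈0.593.
Take all of Line 5 (6 kWh, value 34) ; 33 kWh left.
All 21 kWh of Line 10 fit (value 56) ; 12 remain.
Only 12 kWh remain; take 12/14 of Line 6 for value 35×12/14 = 30.
Total value = 120.

120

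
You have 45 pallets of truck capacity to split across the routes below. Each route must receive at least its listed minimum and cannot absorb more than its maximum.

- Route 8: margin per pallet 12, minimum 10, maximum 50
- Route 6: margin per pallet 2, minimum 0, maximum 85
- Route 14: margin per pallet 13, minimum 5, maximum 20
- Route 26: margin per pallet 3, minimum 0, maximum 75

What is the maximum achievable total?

Meeting every minimum uses 10+0+5+0 = 15 pallets, leaving 30.
Highest margin per pallet first: Route 14 13 > Route 8 12 > Route 26 3 > Route 6 2.
Route 14 takes 15 more to reach its cap of 20 → 15 left.
Only 15 left; Route 8 takes them to reach 25.
Total = 12×25 + 13×20 = 560.

560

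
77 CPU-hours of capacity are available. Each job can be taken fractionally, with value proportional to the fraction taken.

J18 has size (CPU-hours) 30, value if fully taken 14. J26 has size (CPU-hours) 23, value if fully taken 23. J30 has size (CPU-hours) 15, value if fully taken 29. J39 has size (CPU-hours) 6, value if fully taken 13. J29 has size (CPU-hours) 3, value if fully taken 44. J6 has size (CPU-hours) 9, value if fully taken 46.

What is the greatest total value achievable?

164.8

Rank by value-to-size ratio: J29 44/3≈14.7, J6 46/9≈5.11, J39 13/6≈2.17, J30 29/15≈1.93, J26 23/23≈1, J18 14/30≈0.467.
J29: take in full, 3 CPU-hours for value 44 → 74 left.
J6: take in full, 9 CPU-hours for value 46 → 65 left.
J39: take in full, 6 CPU-hours for value 13 → 59 left.
All 15 CPU-hours of J30 fit (value 29) → 44 remain.
All 23 CPU-hours of J26 fit (value 23) → 21 remain.
Only 21 CPU-hours remain; take 21/30 of J18 for value 14×21/30 = 9.8.
Total value = 164.8.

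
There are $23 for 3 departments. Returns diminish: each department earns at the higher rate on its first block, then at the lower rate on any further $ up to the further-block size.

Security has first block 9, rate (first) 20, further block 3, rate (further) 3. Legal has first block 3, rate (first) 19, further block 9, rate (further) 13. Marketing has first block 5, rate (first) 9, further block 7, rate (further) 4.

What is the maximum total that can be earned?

372

Treat each block as its own option and order by rate: Security/tier1 20 > Legal/tier1 19 > Legal/tier2 13 > Marketing/tier1 9 > Marketing/tier2 4 > Security/tier2 3.
Fill Security tier1 block (9 at 20) → 14 left.
Legal/tier1 (19): +3 → 11 left.
Legal tier2 at 13: fill all 9 → 2 left.
2 remain; put them into Marketing tier1 at 9.
Total = 20×9 + 19×3 + 13×9 + 9×2 = 372.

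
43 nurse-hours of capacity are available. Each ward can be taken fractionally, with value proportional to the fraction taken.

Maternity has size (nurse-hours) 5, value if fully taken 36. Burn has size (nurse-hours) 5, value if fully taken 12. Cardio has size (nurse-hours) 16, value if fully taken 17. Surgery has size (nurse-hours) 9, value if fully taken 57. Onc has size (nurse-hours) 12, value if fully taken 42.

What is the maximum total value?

159.75

Rank by value-to-size ratio: Maternity 36/5≈7.2, Surgery 57/9≈6.33, Onc 42/12≈3.5, Burn 12/5≈2.4, Cardio 17/16≈1.06.
Maternity: take in full, 5 nurse-hours for value 36 — 38 left.
Take all of Surgery (9 nurse-hours, value 57) — 29 nurse-hours left.
Onc: take in full, 12 nurse-hours for value 42 — 17 left.
Burn: take in full, 5 nurse-hours for value 12 — 12 left.
12 nurse-hours left: a 12/16 share of Cardio gives 17×12/16 = 12.75.
Total value = 159.75.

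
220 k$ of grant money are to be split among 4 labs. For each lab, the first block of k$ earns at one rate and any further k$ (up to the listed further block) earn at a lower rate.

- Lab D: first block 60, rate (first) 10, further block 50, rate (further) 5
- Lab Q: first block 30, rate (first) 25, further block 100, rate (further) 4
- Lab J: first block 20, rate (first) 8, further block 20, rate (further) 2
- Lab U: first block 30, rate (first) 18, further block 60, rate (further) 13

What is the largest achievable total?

Order all 8 blocks by rate: Lab Q/T1 25 > Lab U/T1 18 > Lab U/T2 13 > Lab D/T1 10 > Lab J/T1 8 > Lab D/T2 5 > Lab Q/T2 4 > Lab J/T2 2.
Lab Q T1 at 25: fill all 30 → 190 left.
Lab U/T1 (18): +30 → 160 left.
Fill Lab U T2 block (60 at 13) → 100 left.
Lab D/T1 (10): +60 → 40 left.
Lab J/T1 (8): +20 → 20 left.
Lab D/T2: +20 of 50 at 5; pool empty.
Total = 25×30 + 18×30 + 13×60 + 10×60 + 8×20 + 5×20 = 2930.

2930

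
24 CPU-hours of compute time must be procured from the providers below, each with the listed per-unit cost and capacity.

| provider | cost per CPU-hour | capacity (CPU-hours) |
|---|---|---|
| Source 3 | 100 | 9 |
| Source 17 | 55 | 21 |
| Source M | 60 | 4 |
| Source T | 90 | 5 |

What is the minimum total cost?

Use providers in increasing cost order.
Source 17 at 55: take all 21 CPU-hours ; 3 still needed.
Source M (60): take the remaining 3 ; done.
Source T, Source 3: unused.
Cost = 21×55 + 3×60 = 1335.

1335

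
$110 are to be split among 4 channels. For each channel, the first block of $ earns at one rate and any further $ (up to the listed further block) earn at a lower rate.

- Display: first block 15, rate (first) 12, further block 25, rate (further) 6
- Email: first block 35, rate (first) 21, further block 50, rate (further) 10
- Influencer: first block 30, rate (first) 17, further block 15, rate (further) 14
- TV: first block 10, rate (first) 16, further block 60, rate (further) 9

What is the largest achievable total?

Treat each block as its own option and order by rate: Email/tier1 21 > Influencer/tier1 17 > TV/tier1 16 > Influencer/tier2 14 > Display/tier1 12 > Email/tier2 10 > TV/tier2 9 > Display/tier2 6.
Email/tier1 (21): +35 → 75 left.
Fill Influencer tier1 block (30 at 17) → 45 left.
TV/tier1 (16): +10 → 35 left.
Influencer tier2 at 14: fill all 15 → 20 left.
Display tier1 at 12: fill all 15 → 5 left.
5 remain; put them into Email tier2 at 10.
Total = 21×35 + 17×30 + 16×10 + 14×15 + 12×15 + 10×5 = 1845.

1845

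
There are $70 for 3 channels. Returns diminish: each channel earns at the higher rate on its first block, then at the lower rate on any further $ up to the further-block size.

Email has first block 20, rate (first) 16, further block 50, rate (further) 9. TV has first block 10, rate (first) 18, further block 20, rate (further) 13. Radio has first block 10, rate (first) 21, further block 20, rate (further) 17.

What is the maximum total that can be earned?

1180

Order all 6 blocks by rate: Radio/tier1 21 > TV/tier1 18 > Radio/tier2 17 > Email/tier1 16 > TV/tier2 13 > Email/tier2 9.
Radio tier1 at 21: fill all 10 → 60 left.
TV tier1 at 18: fill all 10 → 50 left.
Fill Radio tier2 block (20 at 17) → 30 left.
Fill Email tier1 block (20 at 16) → 10 left.
TV tier2 at 13: only 10 left, fill 10.
Total = 21×10 + 18×10 + 17×20 + 16×20 + 13×10 = 1180.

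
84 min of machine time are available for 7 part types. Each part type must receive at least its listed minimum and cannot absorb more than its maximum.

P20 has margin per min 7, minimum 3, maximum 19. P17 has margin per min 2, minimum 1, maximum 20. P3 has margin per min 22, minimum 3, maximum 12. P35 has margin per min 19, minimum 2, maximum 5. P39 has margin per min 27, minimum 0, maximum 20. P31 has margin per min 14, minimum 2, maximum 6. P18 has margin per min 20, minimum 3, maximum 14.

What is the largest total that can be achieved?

Meeting every minimum uses 3+1+3+2+0+2+3 = 14 min, leaving 70.
Rank by margin per min: P39 27 > P3 22 > P18 20 > P35 19 > P31 14 > P20 7 > P17 2.
P39: +20 to 20 (cap) — 50 left.
P3: +9 to 12 (cap) — 41 left.
Give P18 11 more to hit its cap of 14 — 30 left.
Give P35 3 more to hit its cap of 5 — 27 left.
P31 takes 4 more to reach its cap of 6 — 23 left.
P20: +16 to 19 (cap) — 7 left.
Only 7 left; P17 takes them to reach 8.
Total = 7×19 + 2×8 + 22×12 + 19×5 + 27×20 + 14×6 + 20×14 = 1412.

1412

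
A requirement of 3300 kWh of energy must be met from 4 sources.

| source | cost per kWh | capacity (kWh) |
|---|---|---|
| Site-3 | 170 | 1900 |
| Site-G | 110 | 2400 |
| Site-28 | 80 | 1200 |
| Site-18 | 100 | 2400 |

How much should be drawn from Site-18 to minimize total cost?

2100

Cheapest first:
Take 1200 from Site-28 at 80 — need 2100 more.
Site-18 (100): take the remaining 2100 — done.
Site-G, Site-3: unused.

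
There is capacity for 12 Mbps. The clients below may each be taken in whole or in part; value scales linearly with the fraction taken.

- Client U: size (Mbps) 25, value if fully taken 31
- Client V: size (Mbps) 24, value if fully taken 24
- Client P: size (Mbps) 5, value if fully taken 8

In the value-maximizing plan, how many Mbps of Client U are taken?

Best value per unit of size first: Client P 8/5≈1.6, Client U 31/25≈1.24, Client V 24/24≈1.
Take all of Client P (5 Mbps, value 8) — 7 Mbps left.
Only 7 Mbps remain; take 7/25 of Client U for value 31×7/25 = 8.68.

7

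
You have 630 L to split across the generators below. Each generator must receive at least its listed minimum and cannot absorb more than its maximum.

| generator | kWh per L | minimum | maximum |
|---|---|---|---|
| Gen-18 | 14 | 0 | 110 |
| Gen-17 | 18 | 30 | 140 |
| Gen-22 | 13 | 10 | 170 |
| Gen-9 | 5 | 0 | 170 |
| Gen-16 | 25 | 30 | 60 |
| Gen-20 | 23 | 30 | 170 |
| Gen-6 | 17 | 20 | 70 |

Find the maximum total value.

Meeting every minimum uses 0+30+10+0+30+30+20 = 120 L, leaving 510.
Highest kWh per L first: Gen-16 25 > Gen-20 23 > Gen-17 18 > Gen-6 17 > Gen-18 14 > Gen-22 13 > Gen-9 5.
Gen-16: +30 to 60 (cap) — 480 left.
Give Gen-20 140 more to hit its cap of 170 — 340 left.
Give Gen-17 110 more to hit its cap of 140 — 230 left.
Gen-6: +50 to 70 (cap) — 180 left.
Gen-18 takes 110 more to reach its cap of 110 — 70 left.
Only 70 left; Gen-22 takes them to reach 80.
Total = 14×110 + 18×140 + 13×80 + 25×60 + 23×170 + 17×70 = 11700.

11700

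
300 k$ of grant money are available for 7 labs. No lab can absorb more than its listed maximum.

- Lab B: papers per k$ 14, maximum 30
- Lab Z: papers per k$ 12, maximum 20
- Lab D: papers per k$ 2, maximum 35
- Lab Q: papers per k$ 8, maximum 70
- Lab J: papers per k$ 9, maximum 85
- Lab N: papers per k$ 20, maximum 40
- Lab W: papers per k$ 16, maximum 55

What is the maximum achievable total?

Order the labs by papers per k$: Lab N 20 > Lab W 16 > Lab B 14 > Lab Z 12 > Lab J 9 > Lab Q 8 > Lab D 2.
Lab N takes 40 to reach its cap of 40 → 260 left.
Give Lab W 55 to hit its cap of 55 → 205 left.
Lab B takes 30 to reach its cap of 30 → 175 left.
Lab Z: +20 to 20 (cap) → 155 left.
Lab J takes 85 to reach its cap of 85 → 70 left.
Give Lab Q 70 to hit its cap of 70 → 0 left.
Total = 14×30 + 12×20 + 8×70 + 9×85 + 20×40 + 16×55 = 3665.

3665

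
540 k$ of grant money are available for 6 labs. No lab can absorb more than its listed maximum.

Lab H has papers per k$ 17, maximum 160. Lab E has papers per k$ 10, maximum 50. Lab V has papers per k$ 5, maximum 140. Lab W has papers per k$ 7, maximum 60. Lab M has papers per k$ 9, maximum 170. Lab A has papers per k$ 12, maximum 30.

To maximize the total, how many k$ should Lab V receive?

70

Highest papers per k$ first: Lab H 17 > Lab A 12 > Lab E 10 > Lab M 9 > Lab W 7 > Lab V 5.
Lab H: +160 to 160 (cap) → 380 left.
Give Lab A 30 to hit its cap of 30 → 350 left.
Lab E: +50 to 50 (cap) → 300 left.
Give Lab M 170 to hit its cap of 170 → 130 left.
Lab W: +60 to 60 (cap) → 70 left.
Lab V: +70 (room for 140) → 70. Pool exhausted.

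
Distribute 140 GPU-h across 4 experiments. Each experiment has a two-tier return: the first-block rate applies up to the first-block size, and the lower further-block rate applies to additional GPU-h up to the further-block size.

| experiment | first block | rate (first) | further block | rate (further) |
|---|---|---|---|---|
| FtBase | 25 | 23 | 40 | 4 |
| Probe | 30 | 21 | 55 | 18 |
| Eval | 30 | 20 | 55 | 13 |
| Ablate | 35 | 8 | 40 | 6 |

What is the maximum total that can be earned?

2795

Order all 8 blocks by rate: FtBase/T1 23 > Probe/T1 21 > Eval/T1 20 > Probe/T2 18 > Eval/T2 13 > Ablate/T1 8 > Ablate/T2 6 > FtBase/T2 4.
FtBase/T1 (23): +25 → 115 left.
Probe/T1 (21): +30 → 85 left.
Eval T1 at 20: fill all 30 → 55 left.
Probe T2 at 18: fill all 55 → 0 left.
Total = 23×25 + 21×30 + 20×30 + 18×55 = 2795.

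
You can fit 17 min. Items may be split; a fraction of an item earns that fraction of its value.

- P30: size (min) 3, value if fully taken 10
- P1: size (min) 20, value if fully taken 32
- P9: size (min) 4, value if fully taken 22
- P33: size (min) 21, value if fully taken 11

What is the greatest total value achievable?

48

Best value per unit of size first: P9 22/4≈5.5, P30 10/3≈3.33, P1 32/20≈1.6, P33 11/21≈0.524.
P9: take in full, 4 min for value 22 ; 13 left.
P30: take in full, 3 min for value 10 ; 10 left.
10 min left: a 10/20 share of P1 gives 32×10/20 = 16.
Total value = 48.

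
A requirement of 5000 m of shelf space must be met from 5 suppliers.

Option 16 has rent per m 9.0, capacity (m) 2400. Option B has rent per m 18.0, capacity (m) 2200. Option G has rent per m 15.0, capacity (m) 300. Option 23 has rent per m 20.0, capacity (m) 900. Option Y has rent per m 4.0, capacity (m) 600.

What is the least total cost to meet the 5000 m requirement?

Cheapest first:
Take 600 from Option Y at 4.0 → need 4400 more.
Option 16 (9.0): use full 2400 → 2000 m to go.
Option G at 15.0: take all 300 m → 1700 still needed.
Option B (18.0): take the remaining 1700 → done.
Option 23: unused.
Cost = 600×4.0 + 2400×9.0 + 300×15.0 + 1700×18.0 = 59100.

59100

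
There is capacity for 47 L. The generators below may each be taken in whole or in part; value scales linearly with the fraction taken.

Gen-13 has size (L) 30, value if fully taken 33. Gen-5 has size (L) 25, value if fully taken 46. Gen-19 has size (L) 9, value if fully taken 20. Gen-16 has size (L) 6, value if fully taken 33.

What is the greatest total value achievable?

106.7

Best value per unit of size first: Gen-16 33/6≈5.5, Gen-19 20/9≈2.22, Gen-5 46/25≈1.84, Gen-13 33/30≈1.1.
Take all of Gen-16 (6 L, value 33) — 41 L left.
All 9 L of Gen-19 fit (value 20) — 32 remain.
Take all of Gen-5 (25 L, value 46) — 7 L left.
Only 7 L remain; take 7/30 of Gen-13 for value 33×7/30 = 7.7.
Total value = 106.7.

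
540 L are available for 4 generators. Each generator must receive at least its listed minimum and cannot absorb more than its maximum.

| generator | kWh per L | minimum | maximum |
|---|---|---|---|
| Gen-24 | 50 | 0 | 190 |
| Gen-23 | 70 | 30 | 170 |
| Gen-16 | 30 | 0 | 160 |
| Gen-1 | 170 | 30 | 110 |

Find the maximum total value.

Meeting every minimum uses 0+30+0+30 = 60 L, leaving 480.
Rank by kWh per L: Gen-1 170 > Gen-23 70 > Gen-24 50 > Gen-16 30.
Give Gen-1 80 more to hit its cap of 110 ; 400 left.
Gen-23: +140 to 170 (cap) ; 260 left.
Give Gen-24 190 more to hit its cap of 190 ; 70 left.
Gen-16: +70 (room for 160) → 70. Pool exhausted.
Total = 50×190 + 70×170 + 30×70 + 170×110 = 42200.

42200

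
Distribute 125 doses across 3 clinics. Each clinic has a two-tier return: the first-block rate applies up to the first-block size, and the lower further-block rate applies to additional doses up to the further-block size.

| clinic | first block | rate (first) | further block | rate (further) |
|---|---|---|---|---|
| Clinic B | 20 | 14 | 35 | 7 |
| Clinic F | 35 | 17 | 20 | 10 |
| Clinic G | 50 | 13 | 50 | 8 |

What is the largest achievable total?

1725

Treat each block as its own option and order by rate: Clinic F/first 17 > Clinic B/first 14 > Clinic G/first 13 > Clinic F/second 10 > Clinic G/second 8 > Clinic B/second 7.
Clinic F/first (17): +35 ; 90 left.
Clinic B first at 14: fill all 20 ; 70 left.
Clinic G first at 13: fill all 50 ; 20 left.
Clinic F/second (10): +20 ; 0 left.
Total = 17×35 + 14×20 + 13×50 + 10×20 = 1725.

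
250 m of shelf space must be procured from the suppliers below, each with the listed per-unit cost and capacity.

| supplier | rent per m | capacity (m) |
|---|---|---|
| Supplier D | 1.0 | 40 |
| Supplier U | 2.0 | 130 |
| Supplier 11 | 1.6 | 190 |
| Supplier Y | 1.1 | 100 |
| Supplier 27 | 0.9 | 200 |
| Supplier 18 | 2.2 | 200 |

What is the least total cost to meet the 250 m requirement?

Cheapest first:
Take 200 from Supplier 27 at 0.9 → need 50 more.
Supplier D (1.0): use full 40 → 10 m to go.
Supplier Y (1.1): take the remaining 10 → done.
Supplier 11, Supplier U, Supplier 18: unused.
Cost = 200×0.9 + 40×1.0 + 10×1.1 = 231.

231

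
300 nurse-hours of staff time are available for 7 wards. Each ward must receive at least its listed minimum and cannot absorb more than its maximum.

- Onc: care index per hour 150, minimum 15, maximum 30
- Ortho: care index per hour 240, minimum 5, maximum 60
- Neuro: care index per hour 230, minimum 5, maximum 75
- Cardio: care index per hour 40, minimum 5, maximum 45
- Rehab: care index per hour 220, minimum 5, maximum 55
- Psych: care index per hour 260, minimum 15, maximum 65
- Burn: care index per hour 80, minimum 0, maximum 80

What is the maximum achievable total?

66150

Meeting every minimum uses 15+5+5+5+5+15+0 = 50 nurse-hours, leaving 250.
Order the wards by care index per hour: Psych 260 > Ortho 240 > Neuro 230 > Rehab 220 > Onc 150 > Burn 80 > Cardio 40.
Psych: +50 to 65 (cap) ; 200 left.
Give Ortho 55 more to hit its cap of 60 ; 145 left.
Neuro: +70 to 75 (cap) ; 75 left.
Rehab takes 50 more to reach its cap of 55 ; 25 left.
Onc takes 15 more to reach its cap of 30 ; 10 left.
Burn has room for 80 more but only 10 remain, so it gets 10.
Total = 150×30 + 240×60 + 230×75 + 40×5 + 220×55 + 260×65 + 80×10 = 66150.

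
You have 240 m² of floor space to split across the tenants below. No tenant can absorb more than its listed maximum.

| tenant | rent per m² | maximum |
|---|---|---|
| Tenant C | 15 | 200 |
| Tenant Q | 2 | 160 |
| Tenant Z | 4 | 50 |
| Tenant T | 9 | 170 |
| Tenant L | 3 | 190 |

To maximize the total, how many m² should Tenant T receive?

Highest rent per m² first: Tenant C 15 > Tenant T 9 > Tenant Z 4 > Tenant L 3 > Tenant Q 2.
Give Tenant C 200 to hit its cap of 200 ; 40 left.
Only 40 left; Tenant T takes them to reach 40.

40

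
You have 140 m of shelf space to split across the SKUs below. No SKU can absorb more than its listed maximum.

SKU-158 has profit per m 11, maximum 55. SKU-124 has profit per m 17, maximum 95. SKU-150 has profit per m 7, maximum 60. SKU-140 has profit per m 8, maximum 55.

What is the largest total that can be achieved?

2110

Rank by profit per m: SKU-124 17 > SKU-158 11 > SKU-140 8 > SKU-150 7.
SKU-124 takes 95 to reach its cap of 95 — 45 left.
Only 45 left; SKU-158 takes them to reach 45.
Total = 11×45 + 17×95 = 2110.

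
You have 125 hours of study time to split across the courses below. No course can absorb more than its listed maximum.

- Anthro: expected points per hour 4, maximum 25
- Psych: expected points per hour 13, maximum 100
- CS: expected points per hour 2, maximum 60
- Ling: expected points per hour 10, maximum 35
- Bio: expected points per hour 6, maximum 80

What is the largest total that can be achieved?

1550

Order the courses by expected points per hour: Psych 13 > Ling 10 > Bio 6 > Anthro 4 > CS 2.
Give Psych 100 to hit its cap of 100 ; 25 left.
Only 25 left; Ling takes them to reach 25.
Total = 13×100 + 10×25 = 1550.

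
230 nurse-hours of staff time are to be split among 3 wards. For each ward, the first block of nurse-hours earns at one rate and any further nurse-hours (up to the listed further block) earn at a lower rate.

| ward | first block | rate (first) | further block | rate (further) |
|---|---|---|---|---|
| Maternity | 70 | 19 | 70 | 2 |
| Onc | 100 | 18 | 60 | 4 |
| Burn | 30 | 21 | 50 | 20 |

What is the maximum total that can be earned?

Order all 6 blocks by rate: Burn/T1 21 > Burn/T2 20 > Maternity/T1 19 > Onc/T1 18 > Onc/T2 4 > Maternity/T2 2.
Burn/T1 (21): +30 → 200 left.
Burn/T2 (20): +50 → 150 left.
Maternity T1 at 19: fill all 70 → 80 left.
Onc T1 at 18: only 80 left, fill 80.
Total = 21×30 + 20×50 + 19×70 + 18×80 = 4400.

4400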